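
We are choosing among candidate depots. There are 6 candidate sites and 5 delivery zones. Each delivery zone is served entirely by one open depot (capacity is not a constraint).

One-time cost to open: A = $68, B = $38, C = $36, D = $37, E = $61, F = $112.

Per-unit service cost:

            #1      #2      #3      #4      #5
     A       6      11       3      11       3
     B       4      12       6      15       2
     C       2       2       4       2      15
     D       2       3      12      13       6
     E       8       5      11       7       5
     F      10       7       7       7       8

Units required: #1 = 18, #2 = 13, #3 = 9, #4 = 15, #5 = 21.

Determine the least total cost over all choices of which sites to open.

For any fixed open set, each delivery zone goes to its cheapest open site; total = fixed + service.
{B, C}: #1→C 2·18=36, #2→C 2·13=26, #3→C 4·9=36, #4→C 2·15=30, #5→B 2·21=42. Service 170; fixed 74; total 244.
{B, C, D}: service 170 + fixed 111 = 281
{A, C}: #1→C 2·18=36, #2→C 2·13=26, #3→A 3·9=27, #4→C 2·15=30, #5→A 3·21=63. Service 182; fixed 104; total 286.
{A, B, C, D, E, F}: #1→C 2·18=36, #2→C 2·13=26, #3→A 3·9=27, #4→C 2·15=30, #5→B 2·21=42. Service 161; fixed 352; total 513.
No other subset beats 244.

Minimum total cost: 244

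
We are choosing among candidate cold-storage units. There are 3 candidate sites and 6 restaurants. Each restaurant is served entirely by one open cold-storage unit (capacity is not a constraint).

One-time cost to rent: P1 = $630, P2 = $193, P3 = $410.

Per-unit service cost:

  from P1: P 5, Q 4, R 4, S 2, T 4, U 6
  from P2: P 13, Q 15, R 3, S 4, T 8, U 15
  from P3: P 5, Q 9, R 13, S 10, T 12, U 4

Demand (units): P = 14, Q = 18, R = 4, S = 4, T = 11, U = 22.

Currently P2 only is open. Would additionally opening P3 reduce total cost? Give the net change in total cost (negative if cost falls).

Yes — net change −52 (cost falls by 52).

Current service cost with {P2}: 898.
Adding P3: each restaurant re-picks its cheapest; new service cost 436, saving 462.
Extra fixed cost: 410. Net change = 410 − 462 = -52.
(Totals: 1091 → 1039.)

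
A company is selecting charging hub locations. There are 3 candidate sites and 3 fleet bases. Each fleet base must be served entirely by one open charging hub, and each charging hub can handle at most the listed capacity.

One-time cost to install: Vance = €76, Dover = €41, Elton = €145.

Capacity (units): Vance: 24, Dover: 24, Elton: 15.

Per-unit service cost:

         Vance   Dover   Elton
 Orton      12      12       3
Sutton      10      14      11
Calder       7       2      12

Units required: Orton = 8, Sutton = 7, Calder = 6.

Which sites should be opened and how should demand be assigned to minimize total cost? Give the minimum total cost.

Minimum total cost: 247

Open {Dover}: Orton→Dover 12·8=96, Sutton→Dover 14·7=98, Calder→Dover 2·6=12.
Loads: Dover carries 21/24. Service 206; fixed 41; total 247.
Next best feasible plan costs 284.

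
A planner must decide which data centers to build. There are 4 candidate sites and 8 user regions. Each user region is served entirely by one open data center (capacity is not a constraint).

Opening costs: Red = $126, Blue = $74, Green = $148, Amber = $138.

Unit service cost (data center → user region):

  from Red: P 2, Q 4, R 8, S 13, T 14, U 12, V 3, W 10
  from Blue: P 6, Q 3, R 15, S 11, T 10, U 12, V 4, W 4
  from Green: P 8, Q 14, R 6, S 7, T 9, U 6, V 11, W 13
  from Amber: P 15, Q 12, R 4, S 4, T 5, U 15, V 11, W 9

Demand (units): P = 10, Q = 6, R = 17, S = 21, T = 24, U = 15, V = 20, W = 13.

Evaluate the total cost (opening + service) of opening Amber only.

Total cost: 1194

Each user region is assigned to its cheapest site among the open ones.
{Amber}: P→Amber 15·10=150, Q→Amber 12·6=72, R→Amber 4·17=68, S→Amber 4·21=84, T→Amber 5·24=120, U→Amber 15·15=225, V→Amber 11·20=220, W→Amber 9·13=117. Service 1056; fixed 138; total 1194.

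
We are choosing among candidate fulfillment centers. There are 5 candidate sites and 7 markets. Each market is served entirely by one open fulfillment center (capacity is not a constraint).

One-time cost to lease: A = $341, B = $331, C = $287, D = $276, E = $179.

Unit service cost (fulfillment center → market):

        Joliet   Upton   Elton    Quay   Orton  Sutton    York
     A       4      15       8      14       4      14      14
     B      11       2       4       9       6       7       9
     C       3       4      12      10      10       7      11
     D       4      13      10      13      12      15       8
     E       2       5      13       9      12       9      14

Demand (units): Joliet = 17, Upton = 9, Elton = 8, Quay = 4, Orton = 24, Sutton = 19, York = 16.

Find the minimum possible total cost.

Minimum total cost: 1025

For any fixed open set, each market goes to its cheapest open site; total = fixed + service.
{B}: Joliet→B 11·17=187, Upton→B 2·9=18, Elton→B 4·8=32, Quay→B 9·4=36, Orton→B 6·24=144, Sutton→B 7·19=133, York→B 9·16=144. Service 694; fixed 331; total 1025.
{B, E}: service 541 + fixed 510 = 1051
{C}: Joliet→C 3·17=51, Upton→C 4·9=36, Elton→C 12·8=96, Quay→C 10·4=40, Orton→C 10·24=240, Sutton→C 7·19=133, York→C 11·16=176. Service 772; fixed 287; total 1059.
{A, B, C, D, E}: Joliet→E 2·17=34, Upton→B 2·9=18, Elton→B 4·8=32, Quay→B 9·4=36, Orton→A 4·24=96, Sutton→B 7·19=133, York→D 8·16=128. Service 477; fixed 1414; total 1891.
No other subset beats 1025.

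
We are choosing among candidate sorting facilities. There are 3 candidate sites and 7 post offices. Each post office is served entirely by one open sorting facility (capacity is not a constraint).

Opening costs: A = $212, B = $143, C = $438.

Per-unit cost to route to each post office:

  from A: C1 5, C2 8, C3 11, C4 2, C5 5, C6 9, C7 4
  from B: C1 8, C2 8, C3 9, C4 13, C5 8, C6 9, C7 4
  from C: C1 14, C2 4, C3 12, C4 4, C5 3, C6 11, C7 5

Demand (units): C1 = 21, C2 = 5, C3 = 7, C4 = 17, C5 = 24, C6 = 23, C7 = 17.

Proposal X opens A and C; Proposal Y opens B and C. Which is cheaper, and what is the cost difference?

Proposal X is cheaper by 14.

Proposal X: {A, C}: C1→A 5·21=105, C2→C 4·5=20, C3→A 11·7=77, C4→A 2·17=34, C5→C 3·24=72, C6→A 9·23=207, C7→A 4·17=68. Service 583; fixed 650; total 1233.
Proposal Y: {B, C}: C1→B 8·21=168, C2→C 4·5=20, C3→B 9·7=63, C4→C 4·17=68, C5→C 3·24=72, C6→B 9·23=207, C7→B 4·17=68. Service 666; fixed 581; total 1247.
Difference: |1233 − 1247| = 14.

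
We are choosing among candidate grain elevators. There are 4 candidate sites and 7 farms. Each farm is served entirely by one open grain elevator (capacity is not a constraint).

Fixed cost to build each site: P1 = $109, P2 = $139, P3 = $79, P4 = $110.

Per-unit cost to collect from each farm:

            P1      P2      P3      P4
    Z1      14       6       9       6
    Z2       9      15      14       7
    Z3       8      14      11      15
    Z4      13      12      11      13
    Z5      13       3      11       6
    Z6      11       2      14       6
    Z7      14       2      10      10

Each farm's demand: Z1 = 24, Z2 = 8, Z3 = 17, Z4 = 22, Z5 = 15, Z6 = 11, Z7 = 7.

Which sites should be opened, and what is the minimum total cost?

For any fixed open set, each farm goes to its cheapest open site; total = fixed + service.
{P1, P2}: Z1→P2 6·24=144, Z2→P1 9·8=72, Z3→P1 8·17=136, Z4→P2 12·22=264, Z5→P2 3·15=45, Z6→P2 2·11=22, Z7→P2 2·7=14. Service 697; fixed 248; total 945.
{P2, P3}: Z1→P2 6·24=144, Z2→P3 14·8=112, Z3→P3 11·17=187, Z4→P3 11·22=242, Z5→P2 3·15=45, Z6→P2 2·11=22, Z7→P2 2·7=14. Service 766; fixed 218; total 984.
{P2}: service 847 + fixed 139 = 986
{P1, P2, P3, P4}: service 659 + fixed 437 = 1096
(All 15 nonempty subsets were checked; P1 and P2 is lowest.)

Open P1 and P2; minimum total cost 945.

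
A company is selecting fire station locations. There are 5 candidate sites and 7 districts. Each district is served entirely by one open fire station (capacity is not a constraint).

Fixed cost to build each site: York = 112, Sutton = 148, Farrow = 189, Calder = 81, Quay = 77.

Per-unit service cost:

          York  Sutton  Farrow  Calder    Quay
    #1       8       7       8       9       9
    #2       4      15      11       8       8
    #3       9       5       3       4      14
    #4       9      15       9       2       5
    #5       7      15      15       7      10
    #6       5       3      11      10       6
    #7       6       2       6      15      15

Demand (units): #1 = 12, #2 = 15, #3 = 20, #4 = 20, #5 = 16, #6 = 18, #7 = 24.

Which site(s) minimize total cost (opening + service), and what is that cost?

Open Sutton and Calder; minimum total cost 767.

For any fixed open set, each district goes to its cheapest open site; total = fixed + service.
{Sutton, Calder}: #1→Sutton 7·12=84, #2→Calder 8·15=120, #3→Calder 4·20=80, #4→Calder 2·20=40, #5→Calder 7·16=112, #6→Sutton 3·18=54, #7→Sutton 2·24=48. Service 538; fixed 229; total 767.
{York, Calder}: #1→York 8·12=96, #2→York 4·15=60, #3→Calder 4·20=80, #4→Calder 2·20=40, #5→York 7·16=112, #6→York 5·18=90, #7→York 6·24=144. Service 622; fixed 193; total 815.
{York, Sutton, Calder}: #1→Sutton 7·12=84, #2→York 4·15=60, #3→Calder 4·20=80, #4→Calder 2·20=40, #5→York 7·16=112, #6→Sutton 3·18=54, #7→Sutton 2·24=48. Service 478; fixed 341; total 819.
{York, Sutton, Farrow, Calder, Quay}: #1→Sutton 7·12=84, #2→York 4·15=60, #3→Farrow 3·20=60, #4→Calder 2·20=40, #5→York 7·16=112, #6→Sutton 3·18=54, #7→Sutton 2·24=48. Service 458; fixed 607; total 1065.
No other subset beats 767.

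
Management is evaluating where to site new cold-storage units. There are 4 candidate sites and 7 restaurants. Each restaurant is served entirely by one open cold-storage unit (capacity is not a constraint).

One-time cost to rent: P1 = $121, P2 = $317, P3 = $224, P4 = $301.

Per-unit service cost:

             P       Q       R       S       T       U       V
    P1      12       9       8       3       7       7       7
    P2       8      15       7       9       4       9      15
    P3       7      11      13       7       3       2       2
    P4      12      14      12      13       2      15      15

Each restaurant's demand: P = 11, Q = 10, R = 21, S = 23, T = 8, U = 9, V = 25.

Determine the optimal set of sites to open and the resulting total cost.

Open P1 and P3; minimum total cost 841.

For any fixed open set, each restaurant goes to its cheapest open site; total = fixed + service.
{P1, P3}: P→P3 7·11=77, Q→P1 9·10=90, R→P1 8·21=168, S→P1 3·23=69, T→P3 3·8=24, U→P3 2·9=18, V→P3 2·25=50. Service 496; fixed 345; total 841.
{P1}: service 753 + fixed 121 = 874
{P3}: service 713 + fixed 224 = 937
{P1, P2, P3, P4}: P→P3 7·11=77, Q→P1 9·10=90, R→P2 7·21=147, S→P1 3·23=69, T→P4 2·8=16, U→P3 2·9=18, V→P3 2·25=50. Service 467; fixed 963; total 1430.
No other subset beats 841.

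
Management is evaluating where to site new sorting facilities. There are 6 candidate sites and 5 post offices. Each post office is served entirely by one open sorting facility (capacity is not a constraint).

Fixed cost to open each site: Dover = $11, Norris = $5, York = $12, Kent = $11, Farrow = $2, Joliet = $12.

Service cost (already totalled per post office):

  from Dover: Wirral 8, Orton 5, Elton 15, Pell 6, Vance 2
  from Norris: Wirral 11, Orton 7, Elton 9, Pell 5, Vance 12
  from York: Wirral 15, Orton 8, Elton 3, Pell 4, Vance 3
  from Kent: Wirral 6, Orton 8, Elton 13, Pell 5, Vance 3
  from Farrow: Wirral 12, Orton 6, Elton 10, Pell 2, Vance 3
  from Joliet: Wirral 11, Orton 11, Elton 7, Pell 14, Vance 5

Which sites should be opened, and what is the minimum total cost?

For any fixed open set, each post office goes to its cheapest open site; total = fixed + service.
{Farrow}: Wirral→Farrow 12, Orton→Farrow 6, Elton→Farrow 10, Pell→Farrow 2, Vance→Farrow 3. Service 33; fixed 2; total 35.
{Norris, Farrow}: service 31 + fixed 7 = 38
{Dover, Farrow}: service 27 + fixed 13 = 40
{Dover, Norris, York, Kent, Farrow, Joliet}: service 18 + fixed 53 = 71
No other subset beats 35.

Open Farrow only; minimum total cost 35.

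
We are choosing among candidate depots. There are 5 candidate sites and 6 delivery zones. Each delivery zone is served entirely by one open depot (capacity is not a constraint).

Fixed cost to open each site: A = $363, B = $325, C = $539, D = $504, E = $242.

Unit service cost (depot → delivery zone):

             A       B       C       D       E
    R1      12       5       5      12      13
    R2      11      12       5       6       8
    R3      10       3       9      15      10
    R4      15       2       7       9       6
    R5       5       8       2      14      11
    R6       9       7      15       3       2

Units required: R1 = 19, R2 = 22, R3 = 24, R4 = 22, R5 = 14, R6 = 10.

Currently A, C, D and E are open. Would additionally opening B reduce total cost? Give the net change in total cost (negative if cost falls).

No — net change +93 (cost rises by 93).

Current service cost with {A, C, D, E}: 601.
Adding B: each delivery zone re-picks its cheapest; new service cost 369, saving 232.
Extra fixed cost: 325. Net change = 325 − 232 = 93.
(Totals: 2249 → 2342.)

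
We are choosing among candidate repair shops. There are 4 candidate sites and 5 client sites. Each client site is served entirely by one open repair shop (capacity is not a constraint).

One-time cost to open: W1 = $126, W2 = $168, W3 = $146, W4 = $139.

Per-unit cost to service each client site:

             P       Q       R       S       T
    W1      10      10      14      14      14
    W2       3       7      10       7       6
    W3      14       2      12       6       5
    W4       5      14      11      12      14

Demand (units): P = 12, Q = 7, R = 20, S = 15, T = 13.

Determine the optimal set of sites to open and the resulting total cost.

Open W2 only; minimum total cost 636.

For any fixed open set, each client site goes to its cheapest open site; total = fixed + service.
{W2}: P→W2 3·12=36, Q→W2 7·7=49, R→W2 10·20=200, S→W2 7·15=105, T→W2 6·13=78. Service 468; fixed 168; total 636.
{W2, W3}: service 405 + fixed 314 = 719
{W3}: service 577 + fixed 146 = 723
{W1, W2, W3, W4}: service 405 + fixed 579 = 984
No other subset beats 636.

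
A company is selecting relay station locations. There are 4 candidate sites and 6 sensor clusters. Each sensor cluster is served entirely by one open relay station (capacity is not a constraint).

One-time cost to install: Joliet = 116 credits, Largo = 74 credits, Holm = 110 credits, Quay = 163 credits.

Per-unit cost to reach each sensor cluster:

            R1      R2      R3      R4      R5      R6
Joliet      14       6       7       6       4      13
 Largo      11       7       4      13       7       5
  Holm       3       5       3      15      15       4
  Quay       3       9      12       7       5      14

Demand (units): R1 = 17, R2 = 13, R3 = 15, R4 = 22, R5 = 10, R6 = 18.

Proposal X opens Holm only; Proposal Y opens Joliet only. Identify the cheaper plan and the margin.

Proposal X is cheaper by 120.

Proposal X: {Holm}: R1→Holm 3·17=51, R2→Holm 5·13=65, R3→Holm 3·15=45, R4→Holm 15·22=330, R5→Holm 15·10=150, R6→Holm 4·18=72. Service 713; fixed 110; total 823.
Proposal Y: {Joliet}: R1→Joliet 14·17=238, R2→Joliet 6·13=78, R3→Joliet 7·15=105, R4→Joliet 6·22=132, R5→Joliet 4·10=40, R6→Joliet 13·18=234. Service 827; fixed 116; total 943.
Difference: |823 − 943| = 120.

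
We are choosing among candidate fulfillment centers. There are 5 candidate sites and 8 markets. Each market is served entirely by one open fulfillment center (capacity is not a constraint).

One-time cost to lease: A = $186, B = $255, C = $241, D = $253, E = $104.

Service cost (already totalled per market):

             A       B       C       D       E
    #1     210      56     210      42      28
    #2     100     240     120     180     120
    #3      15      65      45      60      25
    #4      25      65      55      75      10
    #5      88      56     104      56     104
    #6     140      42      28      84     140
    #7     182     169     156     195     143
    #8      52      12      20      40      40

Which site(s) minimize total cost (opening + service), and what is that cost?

For any fixed open set, each market goes to its cheapest open site; total = fixed + service.
{E}: #1→E 28, #2→E 120, #3→E 25, #4→E 10, #5→E 104, #6→E 140, #7→E 143, #8→E 40. Service 610; fixed 104; total 714.
{B, E}: service 436 + fixed 359 = 795
{C, E}: service 478 + fixed 345 = 823
{A, B, C, D, E}: #1→E 28, #2→A 100, #3→A 15, #4→E 10, #5→B 56, #6→C 28, #7→E 143, #8→B 12. Service 392; fixed 1039; total 1431.
No other subset beats 714.

Open E only; minimum total cost 714.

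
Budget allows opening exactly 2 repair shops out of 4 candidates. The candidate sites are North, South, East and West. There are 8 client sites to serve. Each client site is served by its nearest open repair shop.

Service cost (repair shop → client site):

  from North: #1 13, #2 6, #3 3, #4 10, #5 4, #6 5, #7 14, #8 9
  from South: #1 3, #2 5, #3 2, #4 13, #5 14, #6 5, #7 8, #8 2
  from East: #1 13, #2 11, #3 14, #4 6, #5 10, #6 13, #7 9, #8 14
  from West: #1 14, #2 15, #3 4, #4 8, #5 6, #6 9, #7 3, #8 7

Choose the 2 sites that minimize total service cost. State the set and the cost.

Choose South and West; total service cost 34.

With exactly 2 open, each client site uses its cheapest among the chosen.
{South, West}: #1→South 3, #2→South 5, #3→South 2, #4→West 8, #5→West 6, #6→South 5, #7→West 3, #8→South 2. Service cost 34.
{North, South}: service cost 39
{South, East}: service cost 41
Among all 6 size-2 choices, {South, West} is lowest.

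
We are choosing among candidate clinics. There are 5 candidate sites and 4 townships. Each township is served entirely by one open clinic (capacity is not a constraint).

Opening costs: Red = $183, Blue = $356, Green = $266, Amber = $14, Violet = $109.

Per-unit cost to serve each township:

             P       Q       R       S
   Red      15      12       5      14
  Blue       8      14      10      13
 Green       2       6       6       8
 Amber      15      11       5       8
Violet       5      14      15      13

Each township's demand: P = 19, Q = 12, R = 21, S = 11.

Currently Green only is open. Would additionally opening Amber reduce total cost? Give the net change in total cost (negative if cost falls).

Yes — net change −7 (cost falls by 7).

Current service cost with {Green}: 324.
Adding Amber: each township re-picks its cheapest; new service cost 303, saving 21.
Extra fixed cost: 14. Net change = 14 − 21 = -7.
(Totals: 590 → 583.)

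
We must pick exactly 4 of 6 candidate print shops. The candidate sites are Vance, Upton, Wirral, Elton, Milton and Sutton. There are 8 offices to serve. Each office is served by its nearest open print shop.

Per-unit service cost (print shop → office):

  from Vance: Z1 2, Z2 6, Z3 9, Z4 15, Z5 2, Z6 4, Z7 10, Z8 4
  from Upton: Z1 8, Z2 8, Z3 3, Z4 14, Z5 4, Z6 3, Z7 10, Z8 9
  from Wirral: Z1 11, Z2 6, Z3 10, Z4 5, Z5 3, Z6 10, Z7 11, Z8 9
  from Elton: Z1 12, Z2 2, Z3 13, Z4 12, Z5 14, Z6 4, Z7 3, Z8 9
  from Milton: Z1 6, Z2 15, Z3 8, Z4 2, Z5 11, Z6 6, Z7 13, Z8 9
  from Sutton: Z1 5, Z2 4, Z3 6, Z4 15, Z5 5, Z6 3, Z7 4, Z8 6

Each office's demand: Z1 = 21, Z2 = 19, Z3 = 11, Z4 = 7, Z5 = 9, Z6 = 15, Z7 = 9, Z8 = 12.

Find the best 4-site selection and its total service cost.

Choose Vance, Upton, Elton and Milton; total service cost 265.

With exactly 4 open, each office uses its cheapest among the chosen.
{Vance, Upton, Elton, Milton}: Z1→Vance 2·21=42, Z2→Elton 2·19=38, Z3→Upton 3·11=33, Z4→Milton 2·7=14, Z5→Vance 2·9=18, Z6→Upton 3·15=45, Z7→Elton 3·9=27, Z8→Vance 4·12=48. Service cost 265.
{Vance, Upton, Wirral, Elton}: service cost 286
{Vance, Elton, Milton, Sutton}: service cost 298
Among all 15 size-4 choices, {Vance, Upton, Elton, Milton} is lowest.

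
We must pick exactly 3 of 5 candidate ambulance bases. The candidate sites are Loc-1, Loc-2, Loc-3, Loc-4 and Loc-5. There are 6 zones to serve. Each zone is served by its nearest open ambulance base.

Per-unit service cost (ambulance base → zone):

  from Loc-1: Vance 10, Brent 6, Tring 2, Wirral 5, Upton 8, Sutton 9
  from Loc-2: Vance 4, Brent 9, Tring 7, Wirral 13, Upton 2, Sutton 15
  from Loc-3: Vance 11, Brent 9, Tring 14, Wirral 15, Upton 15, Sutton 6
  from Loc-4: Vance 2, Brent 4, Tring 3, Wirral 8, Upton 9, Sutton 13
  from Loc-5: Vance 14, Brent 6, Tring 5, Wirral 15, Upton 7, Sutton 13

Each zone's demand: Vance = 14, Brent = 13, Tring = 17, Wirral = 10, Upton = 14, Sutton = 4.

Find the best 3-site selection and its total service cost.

Choose Loc-1, Loc-2 and Loc-4; total service cost 228.

With exactly 3 open, each zone uses its cheapest among the chosen.
{Loc-1, Loc-2, Loc-4}: Vance→Loc-4 2·14=28, Brent→Loc-4 4·13=52, Tring→Loc-1 2·17=34, Wirral→Loc-1 5·10=50, Upton→Loc-2 2·14=28, Sutton→Loc-1 9·4=36. Service cost 228.
{Loc-2, Loc-3, Loc-4}: service cost 263
{Loc-1, Loc-2, Loc-3}: service cost 270
Among all 10 size-3 choices, {Loc-1, Loc-2, Loc-4} is lowest.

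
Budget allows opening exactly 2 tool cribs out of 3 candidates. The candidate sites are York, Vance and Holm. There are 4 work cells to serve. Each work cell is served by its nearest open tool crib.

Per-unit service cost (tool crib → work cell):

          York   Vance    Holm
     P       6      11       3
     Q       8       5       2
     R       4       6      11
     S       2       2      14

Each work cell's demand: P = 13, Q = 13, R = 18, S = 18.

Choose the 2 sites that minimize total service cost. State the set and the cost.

With exactly 2 open, each work cell uses its cheapest among the chosen.
{York, Holm}: P→Holm 3·13=39, Q→Holm 2·13=26, R→York 4·18=72, S→York 2·18=36. Service cost 173.
{Vance, Holm}: service cost 209
{York, Vance}: service cost 251
Among all 3 size-2 choices, {York, Holm} is lowest.

Choose York and Holm; total service cost 173.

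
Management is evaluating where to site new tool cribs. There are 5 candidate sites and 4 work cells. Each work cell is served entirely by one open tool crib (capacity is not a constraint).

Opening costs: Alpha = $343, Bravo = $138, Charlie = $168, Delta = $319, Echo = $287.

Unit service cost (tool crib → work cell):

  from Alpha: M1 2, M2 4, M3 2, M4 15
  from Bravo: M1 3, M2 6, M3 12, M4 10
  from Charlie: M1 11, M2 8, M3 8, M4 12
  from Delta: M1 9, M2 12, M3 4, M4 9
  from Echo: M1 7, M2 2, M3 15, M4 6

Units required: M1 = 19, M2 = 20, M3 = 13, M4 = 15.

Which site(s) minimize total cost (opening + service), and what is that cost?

For any fixed open set, each work cell goes to its cheapest open site; total = fixed + service.
{Bravo}: M1→Bravo 3·19=57, M2→Bravo 6·20=120, M3→Bravo 12·13=156, M4→Bravo 10·15=150. Service 483; fixed 138; total 621.
{Alpha}: service 369 + fixed 343 = 712
{Bravo, Charlie}: M1→Bravo 3·19=57, M2→Bravo 6·20=120, M3→Charlie 8·13=104, M4→Bravo 10·15=150. Service 431; fixed 306; total 737.
{Alpha, Bravo, Charlie, Delta, Echo}: service 194 + fixed 1255 = 1449
No other subset beats 621.

Open Bravo only; minimum total cost 621.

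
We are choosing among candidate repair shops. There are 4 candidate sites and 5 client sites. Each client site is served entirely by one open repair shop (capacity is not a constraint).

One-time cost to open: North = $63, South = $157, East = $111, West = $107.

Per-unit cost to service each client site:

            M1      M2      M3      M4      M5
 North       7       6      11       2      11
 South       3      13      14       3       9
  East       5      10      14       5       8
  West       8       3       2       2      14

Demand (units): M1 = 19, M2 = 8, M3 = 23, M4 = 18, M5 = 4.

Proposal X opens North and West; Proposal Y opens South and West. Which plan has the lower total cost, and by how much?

Proposal X is cheaper by 10.

Proposal X: {North, West}: M1→North 7·19=133, M2→West 3·8=24, M3→West 2·23=46, M4→North 2·18=36, M5→North 11·4=44. Service 283; fixed 170; total 453.
Proposal Y: {South, West}: M1→South 3·19=57, M2→West 3·8=24, M3→West 2·23=46, M4→West 2·18=36, M5→South 9·4=36. Service 199; fixed 264; total 463.
Difference: |453 − 463| = 10.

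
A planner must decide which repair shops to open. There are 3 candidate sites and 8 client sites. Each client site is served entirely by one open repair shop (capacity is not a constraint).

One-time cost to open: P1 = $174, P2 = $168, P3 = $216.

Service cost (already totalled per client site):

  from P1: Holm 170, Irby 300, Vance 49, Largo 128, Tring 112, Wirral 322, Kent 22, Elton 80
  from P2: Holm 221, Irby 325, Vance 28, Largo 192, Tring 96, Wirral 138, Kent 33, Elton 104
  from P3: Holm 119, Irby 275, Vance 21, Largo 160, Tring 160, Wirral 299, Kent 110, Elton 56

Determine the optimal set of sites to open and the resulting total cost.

For any fixed open set, each client site goes to its cheapest open site; total = fixed + service.
{P2, P3}: Holm→P3 119, Irby→P3 275, Vance→P3 21, Largo→P3 160, Tring→P2 96, Wirral→P2 138, Kent→P2 33, Elton→P3 56. Service 898; fixed 384; total 1282.
{P1, P2}: Holm→P1 170, Irby→P1 300, Vance→P2 28, Largo→P1 128, Tring→P2 96, Wirral→P2 138, Kent→P1 22, Elton→P1 80. Service 962; fixed 342; total 1304.
{P2}: service 1137 + fixed 168 = 1305
{P1, P2, P3}: service 855 + fixed 558 = 1413
(All 7 nonempty subsets were checked; P2 and P3 is lowest.)

Open P2 and P3; minimum total cost 1282.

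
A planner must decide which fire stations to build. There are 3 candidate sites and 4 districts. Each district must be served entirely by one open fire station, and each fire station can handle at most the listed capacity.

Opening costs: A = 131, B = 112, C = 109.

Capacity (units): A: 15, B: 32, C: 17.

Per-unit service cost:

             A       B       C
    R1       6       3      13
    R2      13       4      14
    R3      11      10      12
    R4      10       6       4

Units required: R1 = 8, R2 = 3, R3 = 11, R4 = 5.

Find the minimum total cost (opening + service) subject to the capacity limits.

Open {B}: R1→B 3·8=24, R2→B 4·3=12, R3→B 10·11=110, R4→B 6·5=30.
Loads: B carries 27/32. Service 176; fixed 112; total 288.
Next best feasible plan costs 387.

Minimum total cost: 288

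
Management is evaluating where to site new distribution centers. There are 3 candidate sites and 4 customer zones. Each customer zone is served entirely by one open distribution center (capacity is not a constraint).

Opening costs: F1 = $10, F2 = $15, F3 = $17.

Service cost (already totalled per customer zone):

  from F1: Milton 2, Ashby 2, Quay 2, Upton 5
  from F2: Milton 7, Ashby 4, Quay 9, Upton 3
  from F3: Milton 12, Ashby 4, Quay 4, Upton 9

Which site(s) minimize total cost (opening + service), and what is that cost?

For any fixed open set, each customer zone goes to its cheapest open site; total = fixed + service.
{F1}: Milton→F1 2, Ashby→F1 2, Quay→F1 2, Upton→F1 5. Service 11; fixed 10; total 21.
{F1, F2}: service 9 + fixed 25 = 34
{F1, F3}: Milton→F1 2, Ashby→F1 2, Quay→F1 2, Upton→F1 5. Service 11; fixed 27; total 38.
{F1, F2, F3}: service 9 + fixed 42 = 51
(All 7 nonempty subsets were checked; F1 only is lowest.)

Open F1 only; minimum total cost 21.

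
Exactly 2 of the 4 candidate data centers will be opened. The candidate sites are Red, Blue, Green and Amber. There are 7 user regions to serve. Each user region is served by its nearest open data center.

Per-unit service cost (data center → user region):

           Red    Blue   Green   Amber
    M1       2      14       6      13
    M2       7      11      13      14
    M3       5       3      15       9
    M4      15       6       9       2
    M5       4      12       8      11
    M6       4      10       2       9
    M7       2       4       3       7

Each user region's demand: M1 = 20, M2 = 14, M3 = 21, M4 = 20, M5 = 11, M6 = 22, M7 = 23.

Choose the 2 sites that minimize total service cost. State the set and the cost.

Choose Red and Amber; total service cost 461.

With exactly 2 open, each user region uses its cheapest among the chosen.
{Red, Amber}: M1→Red 2·20=40, M2→Red 7·14=98, M3→Red 5·21=105, M4→Amber 2·20=40, M5→Red 4·11=44, M6→Red 4·22=88, M7→Red 2·23=46. Service cost 461.
{Red, Blue}: service cost 499
{Red, Green}: service cost 557
Among all 6 size-2 choices, {Red, Amber} is lowest.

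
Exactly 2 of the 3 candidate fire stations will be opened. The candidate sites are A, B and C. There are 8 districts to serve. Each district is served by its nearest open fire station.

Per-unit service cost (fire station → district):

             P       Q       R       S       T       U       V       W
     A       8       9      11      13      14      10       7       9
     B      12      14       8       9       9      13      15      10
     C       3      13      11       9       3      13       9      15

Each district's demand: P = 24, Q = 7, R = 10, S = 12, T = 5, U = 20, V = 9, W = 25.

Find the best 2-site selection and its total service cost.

Choose A and C; total service cost 856.

With exactly 2 open, each district uses its cheapest among the chosen.
{A, C}: P→C 3·24=72, Q→A 9·7=63, R→A 11·10=110, S→C 9·12=108, T→C 3·5=15, U→A 10·20=200, V→A 7·9=63, W→A 9·25=225. Service cost 856.
{B, C}: service cost 957
{A, B}: service cost 976
Among all 3 size-2 choices, {A, C} is lowest.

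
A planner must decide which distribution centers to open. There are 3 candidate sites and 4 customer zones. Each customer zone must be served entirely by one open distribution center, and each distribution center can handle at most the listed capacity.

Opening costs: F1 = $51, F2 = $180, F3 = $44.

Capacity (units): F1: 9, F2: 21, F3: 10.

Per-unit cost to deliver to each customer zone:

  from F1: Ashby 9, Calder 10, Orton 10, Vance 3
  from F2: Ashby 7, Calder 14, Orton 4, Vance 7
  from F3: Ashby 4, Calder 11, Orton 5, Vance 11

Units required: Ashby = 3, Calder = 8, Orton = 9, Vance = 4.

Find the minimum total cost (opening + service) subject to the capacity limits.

Minimum total cost: 396

Open {F1, F2}: Ashby→F2 7·3=21, Calder→F1 10·8=80, Orton→F2 4·9=36, Vance→F2 7·4=28.
Loads: F1 carries 8/9, F2 carries 16/21. Service 165; fixed 231; total 396.
Next best feasible plan costs 397.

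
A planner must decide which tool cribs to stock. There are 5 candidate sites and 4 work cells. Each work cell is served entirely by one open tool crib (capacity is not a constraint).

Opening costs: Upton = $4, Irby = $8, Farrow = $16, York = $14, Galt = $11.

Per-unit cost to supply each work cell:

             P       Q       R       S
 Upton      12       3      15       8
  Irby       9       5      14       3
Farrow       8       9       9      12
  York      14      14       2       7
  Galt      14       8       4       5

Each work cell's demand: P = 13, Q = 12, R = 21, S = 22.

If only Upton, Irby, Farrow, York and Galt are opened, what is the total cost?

Each work cell is assigned to its cheapest site among the open ones.
{Upton, Irby, Farrow, York, Galt}: P→Farrow 8·13=104, Q→Upton 3·12=36, R→York 2·21=42, S→Irby 3·22=66. Service 248; fixed 53; total 301.

Total cost: 301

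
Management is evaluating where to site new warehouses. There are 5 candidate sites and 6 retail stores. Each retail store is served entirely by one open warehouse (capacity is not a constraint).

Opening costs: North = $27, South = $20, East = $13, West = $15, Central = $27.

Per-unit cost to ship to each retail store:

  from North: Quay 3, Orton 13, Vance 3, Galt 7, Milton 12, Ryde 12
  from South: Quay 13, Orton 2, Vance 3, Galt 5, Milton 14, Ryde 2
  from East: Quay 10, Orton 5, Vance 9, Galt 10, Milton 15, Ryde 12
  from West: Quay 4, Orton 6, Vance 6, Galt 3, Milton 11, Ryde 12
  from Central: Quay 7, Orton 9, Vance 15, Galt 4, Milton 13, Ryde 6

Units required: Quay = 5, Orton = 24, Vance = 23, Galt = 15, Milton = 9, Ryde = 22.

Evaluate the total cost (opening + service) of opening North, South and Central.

Each retail store is assigned to its cheapest site among the open ones.
{North, South, Central}: Quay→North 3·5=15, Orton→South 2·24=48, Vance→North 3·23=69, Galt→Central 4·15=60, Milton→North 12·9=108, Ryde→South 2·22=44. Service 344; fixed 74; total 418.

Total cost: 418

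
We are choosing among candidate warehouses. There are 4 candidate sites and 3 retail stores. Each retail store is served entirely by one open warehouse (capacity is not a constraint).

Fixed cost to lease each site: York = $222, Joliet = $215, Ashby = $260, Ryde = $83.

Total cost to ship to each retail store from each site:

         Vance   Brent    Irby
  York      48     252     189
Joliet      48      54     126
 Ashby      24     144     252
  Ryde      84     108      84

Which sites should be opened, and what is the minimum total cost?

For any fixed open set, each retail store goes to its cheapest open site; total = fixed + service.
{Ryde}: Vance→Ryde 84, Brent→Ryde 108, Irby→Ryde 84. Service 276; fixed 83; total 359.
{Joliet}: service 228 + fixed 215 = 443
{Joliet, Ryde}: service 186 + fixed 298 = 484
{York, Joliet, Ashby, Ryde}: service 162 + fixed 780 = 942
No other subset beats 359.

Open Ryde only; minimum total cost 359.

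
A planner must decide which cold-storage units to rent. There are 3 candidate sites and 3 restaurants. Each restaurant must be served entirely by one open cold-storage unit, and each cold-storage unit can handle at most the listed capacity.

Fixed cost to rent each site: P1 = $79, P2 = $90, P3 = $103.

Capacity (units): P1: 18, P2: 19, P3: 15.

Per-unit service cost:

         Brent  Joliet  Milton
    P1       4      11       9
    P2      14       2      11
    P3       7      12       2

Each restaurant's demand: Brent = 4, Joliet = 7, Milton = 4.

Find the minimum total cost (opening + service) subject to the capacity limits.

Minimum total cost: 204

Open {P2}: Brent→P2 14·4=56, Joliet→P2 2·7=14, Milton→P2 11·4=44.
Loads: P2 carries 15/19. Service 114; fixed 90; total 204.
Next best feasible plan costs 208.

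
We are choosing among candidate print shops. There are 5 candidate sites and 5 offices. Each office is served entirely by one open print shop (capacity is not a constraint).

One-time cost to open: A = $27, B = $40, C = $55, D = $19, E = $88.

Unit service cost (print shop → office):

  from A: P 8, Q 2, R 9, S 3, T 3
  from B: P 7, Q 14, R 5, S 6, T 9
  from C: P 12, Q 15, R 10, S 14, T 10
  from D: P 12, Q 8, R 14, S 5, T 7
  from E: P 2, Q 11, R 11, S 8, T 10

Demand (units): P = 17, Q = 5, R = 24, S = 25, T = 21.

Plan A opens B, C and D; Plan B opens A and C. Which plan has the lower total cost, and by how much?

Plan B is cheaper by 83.

Plan A: {B, C, D}: P→B 7·17=119, Q→D 8·5=40, R→B 5·24=120, S→D 5·25=125, T→D 7·21=147. Service 551; fixed 114; total 665.
Plan B: {A, C}: P→A 8·17=136, Q→A 2·5=10, R→A 9·24=216, S→A 3·25=75, T→A 3·21=63. Service 500; fixed 82; total 582.
Difference: |665 − 582| = 83.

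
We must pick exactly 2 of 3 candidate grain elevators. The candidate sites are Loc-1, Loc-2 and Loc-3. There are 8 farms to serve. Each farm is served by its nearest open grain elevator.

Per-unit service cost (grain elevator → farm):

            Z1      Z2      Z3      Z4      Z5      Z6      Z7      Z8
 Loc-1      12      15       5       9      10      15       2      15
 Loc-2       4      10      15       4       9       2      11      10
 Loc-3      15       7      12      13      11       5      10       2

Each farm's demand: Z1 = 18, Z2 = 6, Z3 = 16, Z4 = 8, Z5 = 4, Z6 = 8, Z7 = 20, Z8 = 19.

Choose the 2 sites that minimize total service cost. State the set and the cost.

With exactly 2 open, each farm uses its cheapest among the chosen.
{Loc-1, Loc-2}: Z1→Loc-2 4·18=72, Z2→Loc-2 10·6=60, Z3→Loc-1 5·16=80, Z4→Loc-2 4·8=32, Z5→Loc-2 9·4=36, Z6→Loc-2 2·8=16, Z7→Loc-1 2·20=40, Z8→Loc-2 10·19=190. Service cost 526.
{Loc-1, Loc-3}: service cost 568
{Loc-2, Loc-3}: service cost 628
Among all 3 size-2 choices, {Loc-1, Loc-2} is lowest.

Choose Loc-1 and Loc-2; total service cost 526.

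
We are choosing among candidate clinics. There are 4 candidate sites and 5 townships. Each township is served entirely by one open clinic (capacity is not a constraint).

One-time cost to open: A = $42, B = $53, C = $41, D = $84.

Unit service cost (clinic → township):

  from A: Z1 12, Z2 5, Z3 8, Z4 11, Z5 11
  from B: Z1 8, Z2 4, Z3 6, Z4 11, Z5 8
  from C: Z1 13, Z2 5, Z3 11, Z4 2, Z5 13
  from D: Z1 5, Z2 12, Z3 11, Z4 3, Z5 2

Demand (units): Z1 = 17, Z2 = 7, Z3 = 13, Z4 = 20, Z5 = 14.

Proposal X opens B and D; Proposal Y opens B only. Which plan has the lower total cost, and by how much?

Proposal X: {B, D}: Z1→D 5·17=85, Z2→B 4·7=28, Z3→B 6·13=78, Z4→D 3·20=60, Z5→D 2·14=28. Service 279; fixed 137; total 416.
Proposal Y: {B}: Z1→B 8·17=136, Z2→B 4·7=28, Z3→B 6·13=78, Z4→B 11·20=220, Z5→B 8·14=112. Service 574; fixed 53; total 627.
Difference: |416 − 627| = 211.

Proposal X is cheaper by 211.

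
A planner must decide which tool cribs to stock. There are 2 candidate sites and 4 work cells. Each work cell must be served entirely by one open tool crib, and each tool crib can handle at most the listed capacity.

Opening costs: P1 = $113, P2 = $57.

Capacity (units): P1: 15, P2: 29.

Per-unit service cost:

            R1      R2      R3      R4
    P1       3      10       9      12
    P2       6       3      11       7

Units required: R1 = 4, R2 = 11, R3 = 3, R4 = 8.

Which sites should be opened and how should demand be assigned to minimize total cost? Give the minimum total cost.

Open {P2}: R1→P2 6·4=24, R2→P2 3·11=33, R3→P2 11·3=33, R4→P2 7·8=56.
Loads: P2 carries 26/29. Service 146; fixed 57; total 203.
Next best feasible plan costs 298.

Minimum total cost: 203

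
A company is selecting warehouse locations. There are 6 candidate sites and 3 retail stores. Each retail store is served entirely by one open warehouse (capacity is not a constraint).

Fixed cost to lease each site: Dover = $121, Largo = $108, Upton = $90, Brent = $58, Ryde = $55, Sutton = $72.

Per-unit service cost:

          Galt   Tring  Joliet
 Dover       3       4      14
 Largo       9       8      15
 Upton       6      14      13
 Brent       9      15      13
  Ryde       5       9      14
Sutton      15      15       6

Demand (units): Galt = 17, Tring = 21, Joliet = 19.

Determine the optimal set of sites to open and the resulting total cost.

For any fixed open set, each retail store goes to its cheapest open site; total = fixed + service.
{Dover, Sutton}: Galt→Dover 3·17=51, Tring→Dover 4·21=84, Joliet→Sutton 6·19=114. Service 249; fixed 193; total 442.
{Dover, Ryde, Sutton}: Galt→Dover 3·17=51, Tring→Dover 4·21=84, Joliet→Sutton 6·19=114. Service 249; fixed 248; total 497.
{Dover, Brent, Sutton}: Galt→Dover 3·17=51, Tring→Dover 4·21=84, Joliet→Sutton 6·19=114. Service 249; fixed 251; total 500.
{Dover, Largo, Upton, Brent, Ryde, Sutton}: service 249 + fixed 504 = 753
No other subset beats 442.

Open Dover and Sutton; minimum total cost 442.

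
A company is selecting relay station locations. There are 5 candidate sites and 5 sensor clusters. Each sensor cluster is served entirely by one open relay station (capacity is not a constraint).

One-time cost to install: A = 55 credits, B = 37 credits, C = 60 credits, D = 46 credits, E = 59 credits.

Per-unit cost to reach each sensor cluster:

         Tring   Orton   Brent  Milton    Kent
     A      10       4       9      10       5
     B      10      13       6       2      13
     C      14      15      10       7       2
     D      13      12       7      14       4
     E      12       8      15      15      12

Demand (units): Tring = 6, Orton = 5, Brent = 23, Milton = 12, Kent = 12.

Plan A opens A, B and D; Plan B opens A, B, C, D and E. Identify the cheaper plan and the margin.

Plan A is cheaper by 95.

Plan A: {A, B, D}: Tring→A 10·6=60, Orton→A 4·5=20, Brent→B 6·23=138, Milton→B 2·12=24, Kent→D 4·12=48. Service 290; fixed 138; total 428.
Plan B: {A, B, C, D, E}: Tring→A 10·6=60, Orton→A 4·5=20, Brent→B 6·23=138, Milton→B 2·12=24, Kent→C 2·12=24. Service 266; fixed 257; total 523.
Difference: |428 − 523| = 95.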